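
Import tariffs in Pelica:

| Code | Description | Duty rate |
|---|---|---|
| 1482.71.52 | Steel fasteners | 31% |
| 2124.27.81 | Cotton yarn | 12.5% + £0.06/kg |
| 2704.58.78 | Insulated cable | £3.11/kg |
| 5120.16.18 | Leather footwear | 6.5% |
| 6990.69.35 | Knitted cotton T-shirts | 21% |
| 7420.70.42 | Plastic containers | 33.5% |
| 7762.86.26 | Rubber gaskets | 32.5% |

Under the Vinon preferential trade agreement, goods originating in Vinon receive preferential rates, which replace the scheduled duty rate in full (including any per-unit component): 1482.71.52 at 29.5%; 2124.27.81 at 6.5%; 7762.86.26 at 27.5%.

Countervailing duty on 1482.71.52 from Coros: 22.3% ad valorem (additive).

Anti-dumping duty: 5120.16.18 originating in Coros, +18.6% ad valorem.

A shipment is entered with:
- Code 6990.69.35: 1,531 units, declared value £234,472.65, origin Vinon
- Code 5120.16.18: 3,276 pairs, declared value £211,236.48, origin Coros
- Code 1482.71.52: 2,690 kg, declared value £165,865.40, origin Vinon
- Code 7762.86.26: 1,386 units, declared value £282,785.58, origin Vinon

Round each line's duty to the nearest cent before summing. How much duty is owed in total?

£228,955.94

Line 1 (6990.69.35, Vinon, 1,531 units, £234,472.65):
Base rate for 6990.69.35 is 21%.
Origin Vinon is the FTA partner but 6990.69.35 is not on the preference list; base rate stands.
Duty = £234,472.65 × 21% = £49,239.26.
Line 2 (5120.16.18, Coros, 3,276 pairs, £211,236.48):
Base rate for 5120.16.18 is 6.5%.
Additional duty on 5120.16.18 from Coros: +18.6%. Applied ad valorem rate: 6.5% + 18.6% = 25.1%.
Duty = £211,236.48 × 25.1% = £53,020.36.
Line 3 (1482.71.52, Vinon, 2,690 kg, £165,865.40):
Base rate for 1482.71.52 is 31%.
Origin Vinon qualifies under the Pelica–Vinon agreement and 1482.71.52 is covered: preferential rate 29.5% applies instead.
The additional-duty order on 1482.71.52 targets Coros, not Vinon; it does not apply.
Duty = £165,865.40 × 29.5% = £48,930.29.
Line 4 (7762.86.26, Vinon, 1,386 units, £282,785.58):
Base rate for 7762.86.26 is 32.5%.
Origin Vinon qualifies under the Pelica–Vinon agreement and 7762.86.26 is covered: preferential rate 27.5% applies instead.
Duty = £282,785.58 × 27.5% = £77,766.03.
Total = £49,239.26 + £53,020.36 + £48,930.29 + £77,766.03 = £228,955.94.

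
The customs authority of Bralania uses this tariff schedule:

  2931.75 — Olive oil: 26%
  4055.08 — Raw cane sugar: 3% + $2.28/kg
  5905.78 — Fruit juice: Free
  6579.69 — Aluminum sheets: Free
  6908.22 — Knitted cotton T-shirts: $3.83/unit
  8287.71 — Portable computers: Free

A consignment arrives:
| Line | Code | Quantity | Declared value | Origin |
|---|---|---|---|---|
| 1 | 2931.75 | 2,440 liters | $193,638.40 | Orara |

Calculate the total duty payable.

$50,345.98

Line 1 (2931.75, Orara, 2,440 liters, $193,638.40):
Base rate for 2931.75 is 26%.
Duty = $193,638.40 × 26% = $50,345.98.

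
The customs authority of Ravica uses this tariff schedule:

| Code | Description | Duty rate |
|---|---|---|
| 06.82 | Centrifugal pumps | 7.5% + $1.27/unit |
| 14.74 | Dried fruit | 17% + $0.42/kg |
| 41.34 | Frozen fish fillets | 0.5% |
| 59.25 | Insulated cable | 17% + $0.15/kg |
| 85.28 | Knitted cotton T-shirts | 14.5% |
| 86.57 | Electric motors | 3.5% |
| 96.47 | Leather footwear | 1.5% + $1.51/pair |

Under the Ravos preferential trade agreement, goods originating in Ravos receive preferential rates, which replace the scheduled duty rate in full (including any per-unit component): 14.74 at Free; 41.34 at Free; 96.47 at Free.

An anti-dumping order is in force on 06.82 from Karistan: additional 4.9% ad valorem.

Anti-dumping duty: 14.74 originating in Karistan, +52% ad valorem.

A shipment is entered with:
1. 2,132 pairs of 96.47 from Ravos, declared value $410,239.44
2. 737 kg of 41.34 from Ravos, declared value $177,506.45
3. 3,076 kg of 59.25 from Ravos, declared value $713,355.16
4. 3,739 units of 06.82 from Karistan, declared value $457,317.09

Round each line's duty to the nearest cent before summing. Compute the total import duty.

$183,187.63

Line 1 (96.47, Ravos, 2,132 pairs, $410,239.44):
Base rate for 96.47 is 1.5% + $1.51/pair.
Origin Ravos qualifies under the Ravica–Ravos agreement and 96.47 is covered: preferential rate Free applies instead.
Duty = $410,239.44 × 0% = $0.00.
Line 2 (41.34, Ravos, 737 kg, $177,506.45):
Base rate for 41.34 is 0.5%.
Origin Ravos qualifies under the Ravica–Ravos agreement and 41.34 is covered: preferential rate Free applies instead.
Duty = $177,506.45 × 0% = $0.00.
Line 3 (59.25, Ravos, 3,076 kg, $713,355.16):
Base rate for 59.25 is 17% + $0.15/kg.
Origin Ravos is the FTA partner but 59.25 is not on the preference list; base rate stands.
Duty = $713,355.16 × 17% + 3,076 × $0.15 = $121,731.78.
Line 4 (06.82, Karistan, 3,739 units, $457,317.09):
Base rate for 06.82 is 7.5% + $1.27/unit.
Additional duty on 06.82 from Karistan: +4.9%. Applied ad valorem rate: 7.5% + 4.9% = 12.4%.
Duty = $457,317.09 × 12.4% + 3,739 × $1.27 = $61,455.85.
Total = $0.00 + $0.00 + $121,731.78 + $61,455.85 = $183,187.63.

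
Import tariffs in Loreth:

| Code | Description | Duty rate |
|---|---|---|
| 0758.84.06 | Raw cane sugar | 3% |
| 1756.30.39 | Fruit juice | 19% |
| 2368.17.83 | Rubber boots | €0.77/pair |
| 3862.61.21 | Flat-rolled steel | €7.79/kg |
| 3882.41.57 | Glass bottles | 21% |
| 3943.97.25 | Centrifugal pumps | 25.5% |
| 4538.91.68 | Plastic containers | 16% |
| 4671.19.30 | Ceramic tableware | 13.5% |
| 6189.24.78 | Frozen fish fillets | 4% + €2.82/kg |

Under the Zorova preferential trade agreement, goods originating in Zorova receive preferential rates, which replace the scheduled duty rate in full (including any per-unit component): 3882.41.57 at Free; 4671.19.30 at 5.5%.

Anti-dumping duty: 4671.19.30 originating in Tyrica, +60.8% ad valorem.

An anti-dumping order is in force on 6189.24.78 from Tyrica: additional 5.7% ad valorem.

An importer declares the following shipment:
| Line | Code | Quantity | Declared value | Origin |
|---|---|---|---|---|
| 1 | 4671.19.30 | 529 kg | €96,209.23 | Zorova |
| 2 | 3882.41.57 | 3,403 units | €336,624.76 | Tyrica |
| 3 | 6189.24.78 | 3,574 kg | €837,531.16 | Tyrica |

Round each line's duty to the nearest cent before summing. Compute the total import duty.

Line 1 (4671.19.30, Zorova, 529 kg, €96,209.23):
Base rate for 4671.19.30 is 13.5%.
Origin Zorova qualifies under the Loreth–Zorova agreement and 4671.19.30 is covered: preferential rate 5.5% applies instead.
The additional-duty order on 4671.19.30 targets Tyrica, not Zorova; it does not apply.
Duty = €96,209.23 × 5.5% = €5,291.51.
Line 2 (3882.41.57, Tyrica, 3,403 units, €336,624.76):
Base rate for 3882.41.57 is 21%.
3882.41.57 has an FTA preferential rate, but origin Tyrica is not Zorova; base rate stands.
Duty = €336,624.76 × 21% = €70,691.20.
Line 3 (6189.24.78, Tyrica, 3,574 kg, €837,531.16):
Base rate for 6189.24.78 is 4% + €2.82/kg.
Additional duty on 6189.24.78 from Tyrica: +5.7%. Applied ad valorem rate: 4% + 5.7% = 9.7%.
Duty = €837,531.16 × 9.7% + 3,574 × €2.82 = €91,319.20.
Total = €5,291.51 + €70,691.20 + €91,319.20 = €167,301.91.

€167,301.91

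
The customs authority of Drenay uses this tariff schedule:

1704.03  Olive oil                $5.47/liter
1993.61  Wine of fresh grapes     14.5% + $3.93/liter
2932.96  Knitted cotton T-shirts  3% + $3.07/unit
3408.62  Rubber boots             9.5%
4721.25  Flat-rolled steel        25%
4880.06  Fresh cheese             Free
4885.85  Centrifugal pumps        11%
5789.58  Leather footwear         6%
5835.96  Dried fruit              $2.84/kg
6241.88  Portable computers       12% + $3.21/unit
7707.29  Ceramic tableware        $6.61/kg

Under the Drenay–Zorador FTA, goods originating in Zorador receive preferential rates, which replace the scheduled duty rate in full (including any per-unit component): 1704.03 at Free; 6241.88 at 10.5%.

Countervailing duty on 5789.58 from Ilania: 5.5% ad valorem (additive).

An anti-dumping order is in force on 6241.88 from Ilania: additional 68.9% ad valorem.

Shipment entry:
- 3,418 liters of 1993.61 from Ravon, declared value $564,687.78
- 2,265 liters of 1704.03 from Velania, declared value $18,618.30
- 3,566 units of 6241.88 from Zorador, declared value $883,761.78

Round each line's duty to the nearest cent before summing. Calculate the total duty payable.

$200,497.01

Line 1 (1993.61, Ravon, 3,418 liters, $564,687.78):
Base rate for 1993.61 is 14.5% + $3.93/liter.
Duty = $564,687.78 × 14.5% + 3,418 × $3.93 = $95,312.47.
Line 2 (1704.03, Velania, 2,265 liters, $18,618.30):
Base rate for 1704.03 is $5.47/liter.
1704.03 has an FTA preferential rate, but origin Velania is not Zorador; base rate stands.
Duty = 2,265 × $5.47 = $12,389.55.
Line 3 (6241.88, Zorador, 3,566 units, $883,761.78):
Base rate for 6241.88 is 12% + $3.21/unit.
Origin Zorador qualifies under the Drenay–Zorador agreement and 6241.88 is covered: preferential rate 10.5% applies instead.
The additional-duty order on 6241.88 targets Ilania, not Zorador; it does not apply.
Duty = $883,761.78 × 10.5% = $92,794.99.
Total = $95,312.47 + $12,389.55 + $92,794.99 = $200,497.01.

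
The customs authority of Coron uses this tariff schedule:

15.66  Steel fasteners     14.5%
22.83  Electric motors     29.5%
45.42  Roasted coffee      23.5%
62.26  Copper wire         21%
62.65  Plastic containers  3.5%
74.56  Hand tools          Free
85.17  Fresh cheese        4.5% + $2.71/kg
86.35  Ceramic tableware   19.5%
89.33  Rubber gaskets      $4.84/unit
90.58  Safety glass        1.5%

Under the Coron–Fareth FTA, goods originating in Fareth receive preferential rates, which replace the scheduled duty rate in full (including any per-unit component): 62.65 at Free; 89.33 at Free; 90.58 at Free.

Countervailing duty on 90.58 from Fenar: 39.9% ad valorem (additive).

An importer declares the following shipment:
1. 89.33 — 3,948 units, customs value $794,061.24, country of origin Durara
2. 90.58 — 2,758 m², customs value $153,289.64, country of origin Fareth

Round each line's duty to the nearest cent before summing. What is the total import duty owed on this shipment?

Line 1 (89.33, Durara, 3,948 units, $794,061.24):
Base rate for 89.33 is $4.84/unit.
89.33 has an FTA preferential rate, but origin Durara is not Fareth; base rate stands.
Duty = 3,948 × $4.84 = $19,108.32.
Line 2 (90.58, Fareth, 2,758 m², $153,289.64):
Base rate for 90.58 is 1.5%.
Origin Fareth qualifies under the Coron–Fareth agreement and 90.58 is covered: preferential rate Free applies instead.
The additional-duty order on 90.58 targets Fenar, not Fareth; it does not apply.
Duty = $153,289.64 × 0% = $0.00.
Total = $19,108.32 + $0.00 = $19,108.32.

$19,108.32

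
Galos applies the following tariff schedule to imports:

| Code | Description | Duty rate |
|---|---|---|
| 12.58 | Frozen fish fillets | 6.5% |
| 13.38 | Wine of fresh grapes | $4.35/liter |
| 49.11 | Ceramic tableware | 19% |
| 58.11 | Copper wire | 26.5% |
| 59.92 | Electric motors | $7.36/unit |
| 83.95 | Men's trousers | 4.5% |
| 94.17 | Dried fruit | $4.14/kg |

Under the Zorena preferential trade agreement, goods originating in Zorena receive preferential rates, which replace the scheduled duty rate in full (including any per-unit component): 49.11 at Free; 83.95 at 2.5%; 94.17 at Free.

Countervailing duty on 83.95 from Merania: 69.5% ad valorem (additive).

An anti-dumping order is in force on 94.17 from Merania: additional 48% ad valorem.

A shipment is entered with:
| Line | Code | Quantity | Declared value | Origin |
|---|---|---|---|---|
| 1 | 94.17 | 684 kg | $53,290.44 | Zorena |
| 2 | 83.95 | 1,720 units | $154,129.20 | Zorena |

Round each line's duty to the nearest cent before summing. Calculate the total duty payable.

Line 1 (94.17, Zorena, 684 kg, $53,290.44):
Base rate for 94.17 is $4.14/kg.
Origin Zorena qualifies under the Galos–Zorena agreement and 94.17 is covered: preferential rate Free applies instead.
The additional-duty order on 94.17 targets Merania, not Zorena; it does not apply.
Duty = $53,290.44 × 0% = $0.00.
Line 2 (83.95, Zorena, 1,720 units, $154,129.20):
Base rate for 83.95 is 4.5%.
Origin Zorena qualifies under the Galos–Zorena agreement and 83.95 is covered: preferential rate 2.5% applies instead.
The additional-duty order on 83.95 targets Merania, not Zorena; it does not apply.
Duty = $154,129.20 × 2.5% = $3,853.23.
Total = $0.00 + $3,853.23 = $3,853.23.

$3,853.23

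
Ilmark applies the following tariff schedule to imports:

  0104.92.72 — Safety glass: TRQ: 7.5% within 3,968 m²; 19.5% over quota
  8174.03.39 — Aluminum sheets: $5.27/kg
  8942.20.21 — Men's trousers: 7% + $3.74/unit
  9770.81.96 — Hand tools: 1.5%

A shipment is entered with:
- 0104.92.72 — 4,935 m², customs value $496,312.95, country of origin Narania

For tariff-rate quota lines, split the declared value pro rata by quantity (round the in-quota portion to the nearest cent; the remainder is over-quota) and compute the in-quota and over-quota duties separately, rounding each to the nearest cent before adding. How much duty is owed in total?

$48,893.61

Line 1 (0104.92.72, Narania, 4,935 m², $496,312.95):
Code 0104.92.72 is under a tariff-rate quota (threshold 3,968 m²). In-quota: 3,968 m² at 7.5%; over-quota: 967 m² at 19.5%.
Pro-rata value split: in-quota = $496,312.95 × 3,968/4,935 = $399,061.76; over-quota = $496,312.95 − $399,061.76 = $97,251.19.
In-quota duty = $399,061.76 × 7.5% = $29,929.63. Over-quota duty = $97,251.19 × 19.5% = $18,963.98.
Line duty = $29,929.63 + $18,963.98 = $48,893.61.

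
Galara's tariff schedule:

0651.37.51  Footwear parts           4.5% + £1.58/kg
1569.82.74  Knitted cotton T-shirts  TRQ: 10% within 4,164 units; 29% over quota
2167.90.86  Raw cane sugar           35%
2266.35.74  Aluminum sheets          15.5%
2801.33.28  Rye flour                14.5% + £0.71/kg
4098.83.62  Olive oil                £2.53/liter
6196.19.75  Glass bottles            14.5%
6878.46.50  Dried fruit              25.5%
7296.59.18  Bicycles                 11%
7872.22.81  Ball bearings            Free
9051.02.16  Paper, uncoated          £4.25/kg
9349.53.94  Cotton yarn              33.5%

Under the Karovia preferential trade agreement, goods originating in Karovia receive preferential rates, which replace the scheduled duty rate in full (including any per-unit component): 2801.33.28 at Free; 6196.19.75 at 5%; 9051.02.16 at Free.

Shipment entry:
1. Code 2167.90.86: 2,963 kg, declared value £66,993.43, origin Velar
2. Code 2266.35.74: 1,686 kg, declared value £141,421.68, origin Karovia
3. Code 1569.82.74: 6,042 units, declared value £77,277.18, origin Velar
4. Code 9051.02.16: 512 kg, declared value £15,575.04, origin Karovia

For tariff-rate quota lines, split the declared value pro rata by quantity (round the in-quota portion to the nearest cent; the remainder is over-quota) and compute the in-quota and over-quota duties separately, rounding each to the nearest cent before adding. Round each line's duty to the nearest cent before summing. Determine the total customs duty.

£57,659.51

Line 1 (2167.90.86, Velar, 2,963 kg, £66,993.43):
Base rate for 2167.90.86 is 35%.
Duty = £66,993.43 × 35% = £23,447.70.
Line 2 (2266.35.74, Karovia, 1,686 kg, £141,421.68):
Base rate for 2266.35.74 is 15.5%.
Origin Karovia is the FTA partner but 2266.35.74 is not on the preference list; base rate stands.
Duty = £141,421.68 × 15.5% = £21,920.36.
Line 3 (1569.82.74, Velar, 6,042 units, £77,277.18):
Code 1569.82.74 is under a tariff-rate quota (threshold 4,164 units). In-quota: 4,164 units at 10%; over-quota: 1,878 units at 29%.
Pro-rata value split: in-quota = £77,277.18 × 4,164/6,042 = £53,257.56; over-quota = £77,277.18 − £53,257.56 = £24,019.62.
In-quota duty = £53,257.56 × 10% = £5,325.76. Over-quota duty = £24,019.62 × 29% = £6,965.69.
Line duty = £5,325.76 + £6,965.69 = £12,291.45.
Line 4 (9051.02.16, Karovia, 512 kg, £15,575.04):
Base rate for 9051.02.16 is £4.25/kg.
Origin Karovia qualifies under the Galara–Karovia agreement and 9051.02.16 is covered: preferential rate Free applies instead.
Duty = £15,575.04 × 0% = £0.00.
Total = £23,447.70 + £21,920.36 + £12,291.45 + £0.00 = £57,659.51.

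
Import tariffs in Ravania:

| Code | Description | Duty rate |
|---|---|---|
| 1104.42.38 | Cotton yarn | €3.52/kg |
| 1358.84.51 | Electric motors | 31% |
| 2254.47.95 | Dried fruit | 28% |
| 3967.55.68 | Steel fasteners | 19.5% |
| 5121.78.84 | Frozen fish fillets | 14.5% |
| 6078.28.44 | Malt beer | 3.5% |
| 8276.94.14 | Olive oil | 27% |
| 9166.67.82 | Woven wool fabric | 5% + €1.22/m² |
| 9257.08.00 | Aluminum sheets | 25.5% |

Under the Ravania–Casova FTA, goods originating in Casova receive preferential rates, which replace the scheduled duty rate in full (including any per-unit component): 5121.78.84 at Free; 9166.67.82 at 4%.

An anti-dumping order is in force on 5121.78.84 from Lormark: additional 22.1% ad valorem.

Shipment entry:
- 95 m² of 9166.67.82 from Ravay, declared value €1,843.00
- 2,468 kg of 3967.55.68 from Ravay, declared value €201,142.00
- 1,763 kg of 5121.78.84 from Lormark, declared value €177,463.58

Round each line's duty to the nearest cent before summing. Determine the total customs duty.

Line 1 (9166.67.82, Ravay, 95 m², €1,843.00):
Base rate for 9166.67.82 is 5% + €1.22/m².
9166.67.82 has an FTA preferential rate, but origin Ravay is not Casova; base rate stands.
Duty = €1,843.00 × 5% + 95 × €1.22 = €208.05.
Line 2 (3967.55.68, Ravay, 2,468 kg, €201,142.00):
Base rate for 3967.55.68 is 19.5%.
Duty = €201,142.00 × 19.5% = €39,222.69.
Line 3 (5121.78.84, Lormark, 1,763 kg, €177,463.58):
Base rate for 5121.78.84 is 14.5%.
5121.78.84 has an FTA preferential rate, but origin Lormark is not Casova; base rate stands.
Additional duty on 5121.78.84 from Lormark: +22.1%. Applied ad valorem rate: 14.5% + 22.1% = 36.6%.
Duty = €177,463.58 × 36.6% = €64,951.67.
Total = €208.05 + €39,222.69 + €64,951.67 = €104,382.41.

€104,382.41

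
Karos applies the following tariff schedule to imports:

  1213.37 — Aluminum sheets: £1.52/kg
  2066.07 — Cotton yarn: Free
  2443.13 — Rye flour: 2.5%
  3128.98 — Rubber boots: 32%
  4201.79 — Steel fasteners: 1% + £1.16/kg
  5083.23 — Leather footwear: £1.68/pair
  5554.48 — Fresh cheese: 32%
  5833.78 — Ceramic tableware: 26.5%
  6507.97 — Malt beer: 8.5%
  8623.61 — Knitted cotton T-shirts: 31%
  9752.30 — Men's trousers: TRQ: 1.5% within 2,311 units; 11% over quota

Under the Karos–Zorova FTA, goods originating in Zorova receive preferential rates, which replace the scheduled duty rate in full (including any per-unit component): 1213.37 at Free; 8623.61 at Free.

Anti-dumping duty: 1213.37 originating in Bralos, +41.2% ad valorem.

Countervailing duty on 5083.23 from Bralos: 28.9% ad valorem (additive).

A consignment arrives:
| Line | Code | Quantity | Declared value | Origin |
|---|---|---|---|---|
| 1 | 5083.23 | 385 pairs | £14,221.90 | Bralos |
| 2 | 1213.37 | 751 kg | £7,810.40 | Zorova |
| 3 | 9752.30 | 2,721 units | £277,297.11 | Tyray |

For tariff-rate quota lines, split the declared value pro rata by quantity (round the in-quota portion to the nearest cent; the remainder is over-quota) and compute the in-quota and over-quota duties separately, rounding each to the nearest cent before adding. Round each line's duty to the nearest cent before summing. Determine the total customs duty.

£12,885.78

Line 1 (5083.23, Bralos, 385 pairs, £14,221.90):
Base rate for 5083.23 is £1.68/pair.
Additional duty on 5083.23 from Bralos: +28.9% ad valorem. Applied ad valorem rate = 28.9%.
Duty = £14,221.90 × 28.9% + 385 × £1.68 = £4,756.93.
Line 2 (1213.37, Zorova, 751 kg, £7,810.40):
Base rate for 1213.37 is £1.52/kg.
Origin Zorova qualifies under the Karos–Zorova agreement and 1213.37 is covered: preferential rate Free applies instead.
The additional-duty order on 1213.37 targets Bralos, not Zorova; it does not apply.
Duty = £7,810.40 × 0% = £0.00.
Line 3 (9752.30, Tyray, 2,721 units, £277,297.11):
Code 9752.30 is under a tariff-rate quota (threshold 2,311 units). In-quota: 2,311 units at 1.5%; over-quota: 410 units at 11%.
Pro-rata value split: in-quota = £277,297.11 × 2,311/2,721 = £235,514.01; over-quota = £277,297.11 − £235,514.01 = £41,783.10.
In-quota duty = £235,514.01 × 1.5% = £3,532.71. Over-quota duty = £41,783.10 × 11% = £4,596.14.
Line duty = £3,532.71 + £4,596.14 = £8,128.85.
Total = £4,756.93 + £0.00 + £8,128.85 = £12,885.78.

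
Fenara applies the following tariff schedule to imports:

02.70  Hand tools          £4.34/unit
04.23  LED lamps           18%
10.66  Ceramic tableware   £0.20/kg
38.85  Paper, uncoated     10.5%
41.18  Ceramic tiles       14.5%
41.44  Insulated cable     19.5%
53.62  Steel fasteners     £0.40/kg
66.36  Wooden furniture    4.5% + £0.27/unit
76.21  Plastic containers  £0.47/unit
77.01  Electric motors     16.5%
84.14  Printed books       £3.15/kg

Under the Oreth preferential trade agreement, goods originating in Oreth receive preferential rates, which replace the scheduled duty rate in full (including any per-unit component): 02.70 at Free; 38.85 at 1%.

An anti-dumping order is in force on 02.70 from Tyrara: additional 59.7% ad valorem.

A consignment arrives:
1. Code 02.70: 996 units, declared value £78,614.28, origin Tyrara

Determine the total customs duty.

£51,255.37

Line 1 (02.70, Tyrara, 996 units, £78,614.28):
Base rate for 02.70 is £4.34/unit.
02.70 has an FTA preferential rate, but origin Tyrara is not Oreth; base rate stands.
Additional duty on 02.70 from Tyrara: +59.7% ad valorem. Applied ad valorem rate = 59.7%.
Duty = £78,614.28 × 59.7% + 996 × £4.34 = £51,255.37.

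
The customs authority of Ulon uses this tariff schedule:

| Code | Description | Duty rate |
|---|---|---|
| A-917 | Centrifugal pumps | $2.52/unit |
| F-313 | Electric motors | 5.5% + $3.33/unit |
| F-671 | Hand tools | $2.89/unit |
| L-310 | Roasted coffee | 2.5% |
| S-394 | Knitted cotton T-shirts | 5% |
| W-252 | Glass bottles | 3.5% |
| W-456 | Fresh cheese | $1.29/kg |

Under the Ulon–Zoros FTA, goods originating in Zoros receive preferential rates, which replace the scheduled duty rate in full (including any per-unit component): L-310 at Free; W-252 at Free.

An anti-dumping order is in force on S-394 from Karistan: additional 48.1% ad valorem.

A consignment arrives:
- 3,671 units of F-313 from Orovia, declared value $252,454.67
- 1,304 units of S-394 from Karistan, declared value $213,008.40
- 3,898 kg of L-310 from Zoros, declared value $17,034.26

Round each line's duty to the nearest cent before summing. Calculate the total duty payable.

Line 1 (F-313, Orovia, 3,671 units, $252,454.67):
Base rate for F-313 is 5.5% + $3.33/unit.
Duty = $252,454.67 × 5.5% + 3,671 × $3.33 = $26,109.44.
Line 2 (S-394, Karistan, 1,304 units, $213,008.40):
Base rate for S-394 is 5%.
Additional duty on S-394 from Karistan: +48.1%. Applied ad valorem rate: 5% + 48.1% = 53.1%.
Duty = $213,008.40 × 53.1% = $113,107.46.
Line 3 (L-310, Zoros, 3,898 kg, $17,034.26):
Base rate for L-310 is 2.5%.
Origin Zoros qualifies under the Ulon–Zoros agreement and L-310 is covered: preferential rate Free applies instead.
Duty = $17,034.26 × 0% = $0.00.
Total = $26,109.44 + $113,107.46 + $0.00 = $139,216.90.

$139,216.90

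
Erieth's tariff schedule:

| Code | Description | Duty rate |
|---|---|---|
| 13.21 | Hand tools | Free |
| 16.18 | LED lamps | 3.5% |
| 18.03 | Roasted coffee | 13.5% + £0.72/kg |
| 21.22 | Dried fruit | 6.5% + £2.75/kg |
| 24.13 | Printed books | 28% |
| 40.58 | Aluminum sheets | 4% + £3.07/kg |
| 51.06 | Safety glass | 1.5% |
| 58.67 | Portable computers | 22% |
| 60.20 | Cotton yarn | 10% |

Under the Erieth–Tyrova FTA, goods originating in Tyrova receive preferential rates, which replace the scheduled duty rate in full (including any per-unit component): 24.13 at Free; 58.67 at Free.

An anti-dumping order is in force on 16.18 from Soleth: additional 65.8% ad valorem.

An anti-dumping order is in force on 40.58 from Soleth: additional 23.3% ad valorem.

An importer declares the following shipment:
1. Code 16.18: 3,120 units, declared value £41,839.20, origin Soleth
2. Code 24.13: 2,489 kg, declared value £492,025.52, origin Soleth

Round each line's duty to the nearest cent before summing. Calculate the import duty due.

£166,761.72

Line 1 (16.18, Soleth, 3,120 units, £41,839.20):
Base rate for 16.18 is 3.5%.
Additional duty on 16.18 from Soleth: +65.8%. Applied ad valorem rate: 3.5% + 65.8% = 69.3%.
Duty = £41,839.20 × 69.3% = £28,994.57.
Line 2 (24.13, Soleth, 2,489 kg, £492,025.52):
Base rate for 24.13 is 28%.
24.13 has an FTA preferential rate, but origin Soleth is not Tyrova; base rate stands.
Duty = £492,025.52 × 28% = £137,767.15.
Total = £28,994.57 + £137,767.15 = £166,761.72.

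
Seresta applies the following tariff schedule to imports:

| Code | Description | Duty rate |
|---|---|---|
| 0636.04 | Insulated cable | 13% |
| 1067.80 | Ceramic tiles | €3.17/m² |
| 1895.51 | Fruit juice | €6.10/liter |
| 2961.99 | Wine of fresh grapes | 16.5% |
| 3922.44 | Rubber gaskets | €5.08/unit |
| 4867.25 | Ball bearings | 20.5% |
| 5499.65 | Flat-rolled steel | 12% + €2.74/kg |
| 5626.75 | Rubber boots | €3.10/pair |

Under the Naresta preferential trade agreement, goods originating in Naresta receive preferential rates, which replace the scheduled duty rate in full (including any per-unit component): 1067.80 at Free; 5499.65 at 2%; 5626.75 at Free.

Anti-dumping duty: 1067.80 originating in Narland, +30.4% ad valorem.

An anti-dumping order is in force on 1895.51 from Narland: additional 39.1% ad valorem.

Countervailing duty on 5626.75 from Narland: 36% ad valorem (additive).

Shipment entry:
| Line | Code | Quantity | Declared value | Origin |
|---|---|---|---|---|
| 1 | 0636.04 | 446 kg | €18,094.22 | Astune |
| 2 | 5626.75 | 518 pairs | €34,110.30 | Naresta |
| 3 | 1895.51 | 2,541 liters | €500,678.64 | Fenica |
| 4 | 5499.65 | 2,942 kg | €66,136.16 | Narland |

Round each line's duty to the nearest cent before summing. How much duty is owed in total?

€33,849.77

Line 1 (0636.04, Astune, 446 kg, €18,094.22):
Base rate for 0636.04 is 13%.
Duty = €18,094.22 × 13% = €2,352.25.
Line 2 (5626.75, Naresta, 518 pairs, €34,110.30):
Base rate for 5626.75 is €3.10/pair.
Origin Naresta qualifies under the Seresta–Naresta agreement and 5626.75 is covered: preferential rate Free applies instead.
The additional-duty order on 5626.75 targets Narland, not Naresta; it does not apply.
Duty = €34,110.30 × 0% = €0.00.
Line 3 (1895.51, Fenica, 2,541 liters, €500,678.64):
Base rate for 1895.51 is €6.10/liter.
The additional-duty order on 1895.51 targets Narland, not Fenica; it does not apply.
Duty = 2,541 × €6.10 = €15,500.10.
Line 4 (5499.65, Narland, 2,942 kg, €66,136.16):
Base rate for 5499.65 is 12% + €2.74/kg.
5499.65 has an FTA preferential rate, but origin Narland is not Naresta; base rate stands.
Duty = €66,136.16 × 12% + 2,942 × €2.74 = €15,997.42.
Total = €2,352.25 + €0.00 + €15,500.10 + €15,997.42 = €33,849.77.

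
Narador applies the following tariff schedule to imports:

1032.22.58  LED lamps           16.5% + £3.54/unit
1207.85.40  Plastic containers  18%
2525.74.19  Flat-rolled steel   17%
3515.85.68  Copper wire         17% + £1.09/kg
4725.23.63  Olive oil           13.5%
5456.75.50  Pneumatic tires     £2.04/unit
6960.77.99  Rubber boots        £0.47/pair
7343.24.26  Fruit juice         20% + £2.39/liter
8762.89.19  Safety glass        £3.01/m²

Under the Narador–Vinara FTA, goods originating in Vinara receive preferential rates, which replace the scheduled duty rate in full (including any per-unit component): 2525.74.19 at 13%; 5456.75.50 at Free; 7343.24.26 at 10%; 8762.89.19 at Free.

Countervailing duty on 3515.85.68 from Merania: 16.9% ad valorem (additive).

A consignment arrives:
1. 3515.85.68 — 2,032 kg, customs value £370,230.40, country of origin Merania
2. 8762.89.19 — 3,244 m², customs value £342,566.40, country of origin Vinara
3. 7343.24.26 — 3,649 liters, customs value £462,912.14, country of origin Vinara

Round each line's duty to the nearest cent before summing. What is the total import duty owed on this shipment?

Line 1 (3515.85.68, Merania, 2,032 kg, £370,230.40):
Base rate for 3515.85.68 is 17% + £1.09/kg.
Additional duty on 3515.85.68 from Merania: +16.9%. Applied ad valorem rate: 17% + 16.9% = 33.9%.
Duty = £370,230.40 × 33.9% + 2,032 × £1.09 = £127,722.99.
Line 2 (8762.89.19, Vinara, 3,244 m², £342,566.40):
Base rate for 8762.89.19 is £3.01/m².
Origin Vinara qualifies under the Narador–Vinara agreement and 8762.89.19 is covered: preferential rate Free applies instead.
Duty = £342,566.40 × 0% = £0.00.
Line 3 (7343.24.26, Vinara, 3,649 liters, £462,912.14):
Base rate for 7343.24.26 is 20% + £2.39/liter.
Origin Vinara qualifies under the Narador–Vinara agreement and 7343.24.26 is covered: preferential rate 10% applies instead.
Duty = £462,912.14 × 10% = £46,291.21.
Total = £127,722.99 + £0.00 + £46,291.21 = £174,014.20.

£174,014.20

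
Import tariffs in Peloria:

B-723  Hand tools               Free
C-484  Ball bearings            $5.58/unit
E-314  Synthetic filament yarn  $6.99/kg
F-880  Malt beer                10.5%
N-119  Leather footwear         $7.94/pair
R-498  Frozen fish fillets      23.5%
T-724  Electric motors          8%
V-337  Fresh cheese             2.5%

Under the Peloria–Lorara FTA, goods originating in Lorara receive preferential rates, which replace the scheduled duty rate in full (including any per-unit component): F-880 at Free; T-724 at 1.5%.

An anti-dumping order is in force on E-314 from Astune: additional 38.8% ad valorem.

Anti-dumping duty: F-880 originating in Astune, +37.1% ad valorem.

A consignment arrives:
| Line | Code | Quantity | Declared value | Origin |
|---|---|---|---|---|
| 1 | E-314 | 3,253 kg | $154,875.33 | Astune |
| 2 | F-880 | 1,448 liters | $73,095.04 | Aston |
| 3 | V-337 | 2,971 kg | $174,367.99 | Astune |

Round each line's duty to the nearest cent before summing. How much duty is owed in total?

$94,864.28

Line 1 (E-314, Astune, 3,253 kg, $154,875.33):
Base rate for E-314 is $6.99/kg.
Additional duty on E-314 from Astune: +38.8% ad valorem. Applied ad valorem rate = 38.8%.
Duty = $154,875.33 × 38.8% + 3,253 × $6.99 = $82,830.10.
Line 2 (F-880, Aston, 1,448 liters, $73,095.04):
Base rate for F-880 is 10.5%.
F-880 has an FTA preferential rate, but origin Aston is not Lorara; base rate stands.
The additional-duty order on F-880 targets Astune, not Aston; it does not apply.
Duty = $73,095.04 × 10.5% = $7,674.98.
Line 3 (V-337, Astune, 2,971 kg, $174,367.99):
Base rate for V-337 is 2.5%.
Duty = $174,367.99 × 2.5% = $4,359.20.
Total = $82,830.10 + $7,674.98 + $4,359.20 = $94,864.28.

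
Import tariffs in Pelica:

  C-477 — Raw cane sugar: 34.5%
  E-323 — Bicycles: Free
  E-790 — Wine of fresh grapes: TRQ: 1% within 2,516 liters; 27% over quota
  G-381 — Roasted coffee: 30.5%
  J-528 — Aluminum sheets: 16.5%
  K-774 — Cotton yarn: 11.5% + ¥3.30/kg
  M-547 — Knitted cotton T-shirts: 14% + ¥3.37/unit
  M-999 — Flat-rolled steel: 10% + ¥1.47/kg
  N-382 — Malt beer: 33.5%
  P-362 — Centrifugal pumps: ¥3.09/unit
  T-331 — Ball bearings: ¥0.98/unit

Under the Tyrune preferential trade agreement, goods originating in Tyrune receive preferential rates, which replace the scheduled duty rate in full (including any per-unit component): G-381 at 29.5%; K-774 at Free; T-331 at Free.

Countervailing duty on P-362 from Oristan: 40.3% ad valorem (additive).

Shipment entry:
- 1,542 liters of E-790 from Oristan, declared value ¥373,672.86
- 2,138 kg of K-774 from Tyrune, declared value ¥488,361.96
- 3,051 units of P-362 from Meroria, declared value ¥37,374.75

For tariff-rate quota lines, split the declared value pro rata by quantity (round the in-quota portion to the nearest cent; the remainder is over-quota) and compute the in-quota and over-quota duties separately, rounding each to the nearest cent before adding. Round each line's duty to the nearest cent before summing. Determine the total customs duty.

Line 1 (E-790, Oristan, 1,542 liters, ¥373,672.86):
Code E-790 is under a tariff-rate quota (threshold 2,516 liters). Quantity 1,542 liters is within the quota, so the in-quota rate 1% applies to the full value.
Duty = ¥373,672.86 × 1% = ¥3,736.73.
Line 2 (K-774, Tyrune, 2,138 kg, ¥488,361.96):
Base rate for K-774 is 11.5% + ¥3.30/kg.
Origin Tyrune qualifies under the Pelica–Tyrune agreement and K-774 is covered: preferential rate Free applies instead.
Duty = ¥488,361.96 × 0% = ¥0.00.
Line 3 (P-362, Meroria, 3,051 units, ¥37,374.75):
Base rate for P-362 is ¥3.09/unit.
The additional-duty order on P-362 targets Oristan, not Meroria; it does not apply.
Duty = 3,051 × ¥3.09 = ¥9,427.59.
Total = ¥3,736.73 + ¥0.00 + ¥9,427.59 = ¥13,164.32.

¥13,164.32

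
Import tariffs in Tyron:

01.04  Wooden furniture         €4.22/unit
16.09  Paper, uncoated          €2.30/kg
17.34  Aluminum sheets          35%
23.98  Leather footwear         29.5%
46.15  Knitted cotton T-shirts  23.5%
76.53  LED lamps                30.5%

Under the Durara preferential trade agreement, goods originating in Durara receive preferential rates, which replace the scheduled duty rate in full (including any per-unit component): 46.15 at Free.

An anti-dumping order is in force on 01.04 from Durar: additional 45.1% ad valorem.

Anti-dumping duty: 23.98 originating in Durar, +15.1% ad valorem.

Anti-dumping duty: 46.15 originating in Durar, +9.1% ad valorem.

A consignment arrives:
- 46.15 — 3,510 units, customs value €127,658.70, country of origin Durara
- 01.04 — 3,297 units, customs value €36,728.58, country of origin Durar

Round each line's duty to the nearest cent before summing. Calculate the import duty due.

Line 1 (46.15, Durara, 3,510 units, €127,658.70):
Base rate for 46.15 is 23.5%.
Origin Durara qualifies under the Tyron–Durara agreement and 46.15 is covered: preferential rate Free applies instead.
The additional-duty order on 46.15 targets Durar, not Durara; it does not apply.
Duty = €127,658.70 × 0% = €0.00.
Line 2 (01.04, Durar, 3,297 units, €36,728.58):
Base rate for 01.04 is €4.22/unit.
Additional duty on 01.04 from Durar: +45.1% ad valorem. Applied ad valorem rate = 45.1%.
Duty = €36,728.58 × 45.1% + 3,297 × €4.22 = €30,477.93.
Total = €0.00 + €30,477.93 = €30,477.93.

€30,477.93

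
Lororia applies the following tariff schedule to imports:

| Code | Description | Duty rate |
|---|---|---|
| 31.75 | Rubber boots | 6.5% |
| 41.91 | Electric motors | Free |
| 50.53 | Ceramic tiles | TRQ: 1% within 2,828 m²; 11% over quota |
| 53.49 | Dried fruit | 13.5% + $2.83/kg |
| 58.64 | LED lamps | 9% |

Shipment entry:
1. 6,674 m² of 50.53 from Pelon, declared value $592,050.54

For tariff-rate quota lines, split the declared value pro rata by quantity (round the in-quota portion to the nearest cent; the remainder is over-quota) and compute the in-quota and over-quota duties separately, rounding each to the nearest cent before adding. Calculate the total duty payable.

Line 1 (50.53, Pelon, 6,674 m², $592,050.54):
Code 50.53 is under a tariff-rate quota (threshold 2,828 m²). In-quota: 2,828 m² at 1%; over-quota: 3,846 m² at 11%.
Pro-rata value split: in-quota = $592,050.54 × 2,828/6,674 = $250,871.88; over-quota = $592,050.54 − $250,871.88 = $341,178.66.
In-quota duty = $250,871.88 × 1% = $2,508.72. Over-quota duty = $341,178.66 × 11% = $37,529.65.
Line duty = $2,508.72 + $37,529.65 = $40,038.37.

$40,038.37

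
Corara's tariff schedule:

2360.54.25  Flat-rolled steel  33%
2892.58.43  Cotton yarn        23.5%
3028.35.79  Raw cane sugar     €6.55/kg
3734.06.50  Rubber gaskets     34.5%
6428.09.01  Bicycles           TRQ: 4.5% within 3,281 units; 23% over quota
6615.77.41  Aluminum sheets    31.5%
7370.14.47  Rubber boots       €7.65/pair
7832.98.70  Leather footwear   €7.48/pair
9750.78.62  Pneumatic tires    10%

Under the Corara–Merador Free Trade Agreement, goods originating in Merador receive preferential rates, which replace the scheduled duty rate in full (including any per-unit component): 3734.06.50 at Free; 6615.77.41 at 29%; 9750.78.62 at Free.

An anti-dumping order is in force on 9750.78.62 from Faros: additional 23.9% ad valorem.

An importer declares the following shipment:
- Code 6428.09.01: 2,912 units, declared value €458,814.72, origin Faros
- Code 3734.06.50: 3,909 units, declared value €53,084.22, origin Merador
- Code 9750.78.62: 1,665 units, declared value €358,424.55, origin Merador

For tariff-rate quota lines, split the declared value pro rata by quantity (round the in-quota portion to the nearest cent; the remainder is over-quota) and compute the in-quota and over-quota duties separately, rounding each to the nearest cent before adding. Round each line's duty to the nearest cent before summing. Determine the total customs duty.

Line 1 (6428.09.01, Faros, 2,912 units, €458,814.72):
Code 6428.09.01 is under a tariff-rate quota (threshold 3,281 units). Quantity 2,912 units is within the quota, so the in-quota rate 4.5% applies to the full value.
Duty = €458,814.72 × 4.5% = €20,646.66.
Line 2 (3734.06.50, Merador, 3,909 units, €53,084.22):
Base rate for 3734.06.50 is 34.5%.
Origin Merador qualifies under the Corara–Merador agreement and 3734.06.50 is covered: preferential rate Free applies instead.
Duty = €53,084.22 × 0% = €0.00.
Line 3 (9750.78.62, Merador, 1,665 units, €358,424.55):
Base rate for 9750.78.62 is 10%.
Origin Merador qualifies under the Corara–Merador agreement and 9750.78.62 is covered: preferential rate Free applies instead.
The additional-duty order on 9750.78.62 targets Faros, not Merador; it does not apply.
Duty = €358,424.55 × 0% = €0.00.
Total = €20,646.66 + €0.00 + €0.00 = €20,646.66.

€20,646.66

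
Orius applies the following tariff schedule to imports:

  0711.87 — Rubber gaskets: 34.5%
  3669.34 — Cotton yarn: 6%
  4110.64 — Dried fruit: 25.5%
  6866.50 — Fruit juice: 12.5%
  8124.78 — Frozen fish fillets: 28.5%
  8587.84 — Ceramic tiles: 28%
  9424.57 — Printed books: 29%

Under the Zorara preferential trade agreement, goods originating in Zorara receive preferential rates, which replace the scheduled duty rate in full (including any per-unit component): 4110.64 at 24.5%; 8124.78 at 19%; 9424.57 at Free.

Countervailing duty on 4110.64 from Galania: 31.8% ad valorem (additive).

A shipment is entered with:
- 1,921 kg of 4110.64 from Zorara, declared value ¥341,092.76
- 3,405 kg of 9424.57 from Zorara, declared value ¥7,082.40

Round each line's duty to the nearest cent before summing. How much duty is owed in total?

¥83,567.73

Line 1 (4110.64, Zorara, 1,921 kg, ¥341,092.76):
Base rate for 4110.64 is 25.5%.
Origin Zorara qualifies under the Orius–Zorara agreement and 4110.64 is covered: preferential rate 24.5% applies instead.
The additional-duty order on 4110.64 targets Galania, not Zorara; it does not apply.
Duty = ¥341,092.76 × 24.5% = ¥83,567.73.
Line 2 (9424.57, Zorara, 3,405 kg, ¥7,082.40):
Base rate for 9424.57 is 29%.
Origin Zorara qualifies under the Orius–Zorara agreement and 9424.57 is covered: preferential rate Free applies instead.
Duty = ¥7,082.40 × 0% = ¥0.00.
Total = ¥83,567.73 + ¥0.00 = ¥83,567.73.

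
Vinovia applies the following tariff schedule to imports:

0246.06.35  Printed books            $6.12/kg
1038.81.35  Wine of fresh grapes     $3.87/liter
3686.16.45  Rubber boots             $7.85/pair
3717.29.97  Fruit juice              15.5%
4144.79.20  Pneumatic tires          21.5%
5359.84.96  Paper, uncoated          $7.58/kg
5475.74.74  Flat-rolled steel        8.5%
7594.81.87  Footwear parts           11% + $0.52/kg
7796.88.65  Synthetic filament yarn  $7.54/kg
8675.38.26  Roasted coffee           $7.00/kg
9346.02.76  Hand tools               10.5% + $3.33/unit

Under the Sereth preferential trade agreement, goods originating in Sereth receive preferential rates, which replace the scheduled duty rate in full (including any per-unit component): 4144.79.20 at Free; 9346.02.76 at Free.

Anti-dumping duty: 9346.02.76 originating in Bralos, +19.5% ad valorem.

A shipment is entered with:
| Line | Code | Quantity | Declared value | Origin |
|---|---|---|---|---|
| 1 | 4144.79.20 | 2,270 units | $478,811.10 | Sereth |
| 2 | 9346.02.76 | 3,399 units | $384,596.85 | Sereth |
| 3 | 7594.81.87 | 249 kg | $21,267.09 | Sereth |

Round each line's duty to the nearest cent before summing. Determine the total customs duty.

Line 1 (4144.79.20, Sereth, 2,270 units, $478,811.10):
Base rate for 4144.79.20 is 21.5%.
Origin Sereth qualifies under the Vinovia–Sereth agreement and 4144.79.20 is covered: preferential rate Free applies instead.
Duty = $478,811.10 × 0% = $0.00.
Line 2 (9346.02.76, Sereth, 3,399 units, $384,596.85):
Base rate for 9346.02.76 is 10.5% + $3.33/unit.
Origin Sereth qualifies under the Vinovia–Sereth agreement and 9346.02.76 is covered: preferential rate Free applies instead.
The additional-duty order on 9346.02.76 targets Bralos, not Sereth; it does not apply.
Duty = $384,596.85 × 0% = $0.00.
Line 3 (7594.81.87, Sereth, 249 kg, $21,267.09):
Base rate for 7594.81.87 is 11% + $0.52/kg.
Origin Sereth is the FTA partner but 7594.81.87 is not on the preference list; base rate stands.
Duty = $21,267.09 × 11% + 249 × $0.52 = $2,468.86.
Total = $0.00 + $0.00 + $2,468.86 = $2,468.86.

$2,468.86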